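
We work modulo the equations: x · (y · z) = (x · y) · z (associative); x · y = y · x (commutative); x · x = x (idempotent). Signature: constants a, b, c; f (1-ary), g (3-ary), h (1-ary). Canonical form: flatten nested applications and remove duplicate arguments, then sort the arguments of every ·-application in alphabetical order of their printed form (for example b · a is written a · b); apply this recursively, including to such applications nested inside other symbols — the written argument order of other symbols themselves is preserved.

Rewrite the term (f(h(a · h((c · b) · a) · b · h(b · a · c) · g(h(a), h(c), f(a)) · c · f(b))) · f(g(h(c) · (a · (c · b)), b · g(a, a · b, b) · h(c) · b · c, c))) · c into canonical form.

Answer: c · f(g(a · b · c · h(c), b · c · g(a, a · b, b) · h(c), c)) · f(h(a · b · c · f(b) · g(h(a), h(c), f(a)) · h(a · b · c)))

Derivation:
Flatten:  f(h(a · h((c · b) · a) · b · h(b · a · c) · g(h(a), h(c), f(a)) · c · f(b))) · f(g(h(c) · (a · (c · b)), b · g(a, a · b, b) · h(c) · b · c, c)) · c
Canonicalize subterm:  f(h(a · h((c · b) · a) · b · h(b · a · c) · g(h(a), h(c), f(a)) · c · f(b)))  →  f(h(a · b · c · f(b) · g(h(a), h(c), f(a)) · h(a · b · c)))
Canonicalize subterm:  f(g(h(c) · (a · (c · b)), b · g(a, a · b, b) · h(c) · b · c, c))  →  f(g(a · b · c · h(c), b · c · g(a, a · b, b) · h(c), c))
Sort arguments:  c · f(g(a · b · c · h(c), b · c · g(a, a · b, b) · h(c), c)) · f(h(a · b · c · f(b) · g(h(a), h(c), f(a)) · h(a · b · c)))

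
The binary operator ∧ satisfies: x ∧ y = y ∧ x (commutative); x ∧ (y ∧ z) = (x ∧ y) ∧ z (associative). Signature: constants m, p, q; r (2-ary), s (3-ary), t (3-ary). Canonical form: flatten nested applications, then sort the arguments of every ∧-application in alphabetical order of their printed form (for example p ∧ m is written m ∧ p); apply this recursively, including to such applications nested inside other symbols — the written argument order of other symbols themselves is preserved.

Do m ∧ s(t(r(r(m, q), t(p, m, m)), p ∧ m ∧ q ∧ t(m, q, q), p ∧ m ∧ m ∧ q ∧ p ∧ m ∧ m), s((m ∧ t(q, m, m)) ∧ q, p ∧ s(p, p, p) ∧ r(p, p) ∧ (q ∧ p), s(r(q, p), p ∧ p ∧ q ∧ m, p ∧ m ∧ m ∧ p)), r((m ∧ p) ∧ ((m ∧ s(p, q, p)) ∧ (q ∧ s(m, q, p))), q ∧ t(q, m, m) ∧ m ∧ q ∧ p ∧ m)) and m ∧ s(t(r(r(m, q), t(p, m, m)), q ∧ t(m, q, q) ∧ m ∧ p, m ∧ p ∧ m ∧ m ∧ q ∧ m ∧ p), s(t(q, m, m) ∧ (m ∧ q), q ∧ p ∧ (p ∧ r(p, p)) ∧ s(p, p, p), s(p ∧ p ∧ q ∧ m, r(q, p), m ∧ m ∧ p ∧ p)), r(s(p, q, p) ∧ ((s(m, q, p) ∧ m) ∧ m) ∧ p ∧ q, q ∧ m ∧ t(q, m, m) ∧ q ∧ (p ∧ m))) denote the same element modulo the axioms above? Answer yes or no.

Answer: no — m ∧ s(t(r(r(m, q), t(p, m, m)), m ∧ p ∧ q ∧ t(m, q, q), m ∧ m ∧ m ∧ m ∧ p ∧ p ∧ q), s(m ∧ q ∧ t(q, m, m), p ∧ p ∧ q ∧ r(p, p) ∧ s(p, p, p), s(r(q, p), m ∧ p ∧ p ∧ q, m ∧ m ∧ p ∧ p)), r(m ∧ m ∧ p ∧ q ∧ s(m, q, p) ∧ s(p, q, p), m ∧ m ∧ p ∧ q ∧ q ∧ t(q, m, m))) vs m ∧ s(t(r(r(m, q), t(p, m, m)), m ∧ p ∧ q ∧ t(m, q, q), m ∧ m ∧ m ∧ m ∧ p ∧ p ∧ q), s(m ∧ q ∧ t(q, m, m), p ∧ p ∧ q ∧ r(p, p) ∧ s(p, p, p), s(m ∧ p ∧ p ∧ q, r(q, p), m ∧ m ∧ p ∧ p)), r(m ∧ m ∧ p ∧ q ∧ s(m, q, p) ∧ s(p, q, p), m ∧ m ∧ p ∧ q ∧ q ∧ t(q, m, m)))

Derivation:
Left:  m ∧ s(t(r(r(m, q), t(p, m, m)), p ∧ m ∧ q ∧ t(m, q, q), p ∧ m ∧ m ∧ q ∧ p ∧ m ∧ m), s((m ∧ t(q, m, m)) ∧ q, p ∧ s(p, p, p) ∧ r(p, p) ∧ (q ∧ p), s(r(q, p), p ∧ p ∧ q ∧ m, p ∧ m ∧ m ∧ p)), r((m ∧ p) ∧ ((m ∧ s(p, q, p)) ∧ (q ∧ s(m, q, p))), q ∧ t(q, m, m) ∧ m ∧ q ∧ p ∧ m))
  Canonicalize subterm:  s(t(r(r(m, q), t(p, m, m)), p ∧ m ∧ q ∧ t(m, q, q), p ∧ m ∧ m ∧ q ∧ p ∧ m ∧ m), s((m ∧ t(q, m, m)) ∧ q, p ∧ s(p, p, p) ∧ r(p, p) ∧ (q ∧ p), s(r(q, p), p ∧ p ∧ q ∧ m, p ∧ m ∧ m ∧ p)), r((m ∧ p) ∧ ((m ∧ s(p, q, p)) ∧ (q ∧ s(m, q, p))), q ∧ t(q, m, m) ∧ m ∧ q ∧ p ∧ m))  →  s(t(r(r(m, q), t(p, m, m)), m ∧ p ∧ q ∧ t(m, q, q), m ∧ m ∧ m ∧ m ∧ p ∧ p ∧ q), s(m ∧ q ∧ t(q, m, m), p ∧ p ∧ q ∧ r(p, p) ∧ s(p, p, p), s(r(q, p), m ∧ p ∧ p ∧ q, m ∧ m ∧ p ∧ p)), r(m ∧ m ∧ p ∧ q ∧ s(m, q, p) ∧ s(p, q, p), m ∧ m ∧ p ∧ q ∧ q ∧ t(q, m, m)))
  Sort arguments:  m ∧ s(t(r(r(m, q), t(p, m, m)), m ∧ p ∧ q ∧ t(m, q, q), m ∧ m ∧ m ∧ m ∧ p ∧ p ∧ q), s(m ∧ q ∧ t(q, m, m), p ∧ p ∧ q ∧ r(p, p) ∧ s(p, p, p), s(r(q, p), m ∧ p ∧ p ∧ q, m ∧ m ∧ p ∧ p)), r(m ∧ m ∧ p ∧ q ∧ s(m, q, p) ∧ s(p, q, p), m ∧ m ∧ p ∧ q ∧ q ∧ t(q, m, m)))
Right:  m ∧ s(t(r(r(m, q), t(p, m, m)), q ∧ t(m, q, q) ∧ m ∧ p, m ∧ p ∧ m ∧ m ∧ q ∧ m ∧ p), s(t(q, m, m) ∧ (m ∧ q), q ∧ p ∧ (p ∧ r(p, p)) ∧ s(p, p, p), s(p ∧ p ∧ q ∧ m, r(q, p), m ∧ m ∧ p ∧ p)), r(s(p, q, p) ∧ ((s(m, q, p) ∧ m) ∧ m) ∧ p ∧ q, q ∧ m ∧ t(q, m, m) ∧ q ∧ (p ∧ m)))
  Simplify inside:  s(t(r(r(m, q), t(p, m, m)), q ∧ t(m, q, q) ∧ m ∧ p, m ∧ p ∧ m ∧ m ∧ q ∧ m ∧ p), s(t(q, m, m) ∧ (m ∧ q), q ∧ p ∧ (p ∧ r(p, p)) ∧ s(p, p, p), s(p ∧ p ∧ q ∧ m, r(q, p), m ∧ m ∧ p ∧ p)), r(s(p, q, p) ∧ ((s(m, q, p) ∧ m) ∧ m) ∧ p ∧ q, q ∧ m ∧ t(q, m, m) ∧ q ∧ (p ∧ m)))  →  s(t(r(r(m, q), t(p, m, m)), m ∧ p ∧ q ∧ t(m, q, q), m ∧ m ∧ m ∧ m ∧ p ∧ p ∧ q), s(m ∧ q ∧ t(q, m, m), p ∧ p ∧ q ∧ r(p, p) ∧ s(p, p, p), s(m ∧ p ∧ p ∧ q, r(q, p), m ∧ m ∧ p ∧ p)), r(m ∧ m ∧ p ∧ q ∧ s(m, q, p) ∧ s(p, q, p), m ∧ m ∧ p ∧ q ∧ q ∧ t(q, m, m)))
  Sort:  m ∧ s(t(r(r(m, q), t(p, m, m)), m ∧ p ∧ q ∧ t(m, q, q), m ∧ m ∧ m ∧ m ∧ p ∧ p ∧ q), s(m ∧ q ∧ t(q, m, m), p ∧ p ∧ q ∧ r(p, p) ∧ s(p, p, p), s(m ∧ p ∧ p ∧ q, r(q, p), m ∧ m ∧ p ∧ p)), r(m ∧ m ∧ p ∧ q ∧ s(m, q, p) ∧ s(p, q, p), m ∧ m ∧ p ∧ q ∧ q ∧ t(q, m, m)))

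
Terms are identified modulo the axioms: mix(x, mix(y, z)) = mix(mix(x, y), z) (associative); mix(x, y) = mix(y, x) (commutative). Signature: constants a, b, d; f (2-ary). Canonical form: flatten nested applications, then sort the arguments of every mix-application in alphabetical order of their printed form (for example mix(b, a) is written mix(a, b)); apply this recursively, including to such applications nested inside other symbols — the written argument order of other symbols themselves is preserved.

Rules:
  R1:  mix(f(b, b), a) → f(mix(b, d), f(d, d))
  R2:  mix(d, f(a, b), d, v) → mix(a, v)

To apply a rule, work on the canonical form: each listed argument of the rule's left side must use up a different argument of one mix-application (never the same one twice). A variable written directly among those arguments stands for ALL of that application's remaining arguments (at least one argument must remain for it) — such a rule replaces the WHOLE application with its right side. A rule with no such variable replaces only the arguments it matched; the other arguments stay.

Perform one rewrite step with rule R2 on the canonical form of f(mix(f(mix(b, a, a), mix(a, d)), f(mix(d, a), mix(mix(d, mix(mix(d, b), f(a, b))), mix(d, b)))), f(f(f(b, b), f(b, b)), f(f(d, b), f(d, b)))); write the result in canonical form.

Answer: f(mix(f(mix(a, a, b), mix(a, d)), f(mix(a, d), mix(a, b, b, d))), f(f(f(b, b), f(b, b)), f(f(d, b), f(d, b))))

Derivation:
Canonical form:  f(mix(f(mix(a, a, b), mix(a, d)), f(mix(a, d), mix(b, b, d, d, d, f(a, b)))), f(f(f(b, b), f(b, b)), f(f(d, b), f(d, b))))
R2 matches:  uses d, d, f(a, b);  v := mix(b, b, d)
Every leftover argument binds to the variable; the entire application is replaced.
Result:  f(mix(f(mix(a, a, b), mix(a, d)), f(mix(a, d), mix(a, b, b, d))), f(f(f(b, b), f(b, b)), f(f(d, b), f(d, b))))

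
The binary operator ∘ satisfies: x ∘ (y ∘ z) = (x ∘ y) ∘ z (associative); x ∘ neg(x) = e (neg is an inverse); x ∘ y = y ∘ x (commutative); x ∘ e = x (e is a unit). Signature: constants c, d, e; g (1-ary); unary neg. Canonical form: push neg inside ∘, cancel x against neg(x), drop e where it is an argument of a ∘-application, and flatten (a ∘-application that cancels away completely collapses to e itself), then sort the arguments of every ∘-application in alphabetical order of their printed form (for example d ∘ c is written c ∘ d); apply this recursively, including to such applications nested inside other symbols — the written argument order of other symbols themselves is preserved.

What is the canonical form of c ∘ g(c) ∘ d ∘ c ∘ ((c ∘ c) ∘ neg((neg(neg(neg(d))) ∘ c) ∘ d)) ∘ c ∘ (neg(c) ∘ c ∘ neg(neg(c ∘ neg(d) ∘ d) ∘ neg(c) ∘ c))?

Answer: c ∘ c ∘ c ∘ c ∘ c ∘ d ∘ g(c)

Derivation:
Push neg inside:  distribute neg over ∘ and collapse double neg
Collect terms:  c ∘ c ∘ c ∘ c ∘ c ∘ g(c) ∘ d
Order the arguments:  c ∘ c ∘ c ∘ c ∘ c ∘ d ∘ g(c)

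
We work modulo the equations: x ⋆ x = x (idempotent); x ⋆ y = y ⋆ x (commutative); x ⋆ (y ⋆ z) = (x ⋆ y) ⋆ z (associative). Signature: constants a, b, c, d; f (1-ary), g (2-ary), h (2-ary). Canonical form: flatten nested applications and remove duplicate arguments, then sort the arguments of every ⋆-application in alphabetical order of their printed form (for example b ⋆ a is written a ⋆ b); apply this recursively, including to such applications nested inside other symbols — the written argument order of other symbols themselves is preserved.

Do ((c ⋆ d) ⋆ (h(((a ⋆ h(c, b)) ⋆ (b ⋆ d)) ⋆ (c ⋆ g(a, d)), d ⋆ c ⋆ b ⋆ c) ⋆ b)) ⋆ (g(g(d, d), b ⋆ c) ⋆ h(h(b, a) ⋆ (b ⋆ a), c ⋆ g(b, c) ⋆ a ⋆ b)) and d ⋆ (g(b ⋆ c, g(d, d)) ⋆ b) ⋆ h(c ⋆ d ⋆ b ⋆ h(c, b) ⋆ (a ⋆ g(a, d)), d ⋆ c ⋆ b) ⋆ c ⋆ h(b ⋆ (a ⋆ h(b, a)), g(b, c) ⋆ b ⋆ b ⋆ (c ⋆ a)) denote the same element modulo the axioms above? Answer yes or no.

Left:  ((c ⋆ d) ⋆ (h(((a ⋆ h(c, b)) ⋆ (b ⋆ d)) ⋆ (c ⋆ g(a, d)), d ⋆ c ⋆ b ⋆ c) ⋆ b)) ⋆ (g(g(d, d), b ⋆ c) ⋆ h(h(b, a) ⋆ (b ⋆ a), c ⋆ g(b, c) ⋆ a ⋆ b))
  Flatten:  c ⋆ d ⋆ h(((a ⋆ h(c, b)) ⋆ (b ⋆ d)) ⋆ (c ⋆ g(a, d)), d ⋆ c ⋆ b ⋆ c) ⋆ b ⋆ g(g(d, d), b ⋆ c) ⋆ h(h(b, a) ⋆ (b ⋆ a), c ⋆ g(b, c) ⋆ a ⋆ b)
  Simplify inside:  h(((a ⋆ h(c, b)) ⋆ (b ⋆ d)) ⋆ (c ⋆ g(a, d)), d ⋆ c ⋆ b ⋆ c)  →  h(a ⋆ b ⋆ c ⋆ d ⋆ g(a, d) ⋆ h(c, b), b ⋆ c ⋆ d)
  Inside:  h(h(b, a) ⋆ (b ⋆ a), c ⋆ g(b, c) ⋆ a ⋆ b)  →  h(a ⋆ b ⋆ h(b, a), a ⋆ b ⋆ c ⋆ g(b, c))
  Sort:  b ⋆ c ⋆ d ⋆ g(g(d, d), b ⋆ c) ⋆ h(a ⋆ b ⋆ c ⋆ d ⋆ g(a, d) ⋆ h(c, b), b ⋆ c ⋆ d) ⋆ h(a ⋆ b ⋆ h(b, a), a ⋆ b ⋆ c ⋆ g(b, c))
Right:  d ⋆ (g(b ⋆ c, g(d, d)) ⋆ b) ⋆ h(c ⋆ d ⋆ b ⋆ h(c, b) ⋆ (a ⋆ g(a, d)), d ⋆ c ⋆ b) ⋆ c ⋆ h(b ⋆ (a ⋆ h(b, a)), g(b, c) ⋆ b ⋆ b ⋆ (c ⋆ a))
  Flatten:  d ⋆ g(b ⋆ c, g(d, d)) ⋆ b ⋆ h(c ⋆ d ⋆ b ⋆ h(c, b) ⋆ (a ⋆ g(a, d)), d ⋆ c ⋆ b) ⋆ c ⋆ h(b ⋆ (a ⋆ h(b, a)), g(b, c) ⋆ b ⋆ b ⋆ (c ⋆ a))
  Simplify inside:  h(c ⋆ d ⋆ b ⋆ h(c, b) ⋆ (a ⋆ g(a, d)), d ⋆ c ⋆ b)  →  h(a ⋆ b ⋆ c ⋆ d ⋆ g(a, d) ⋆ h(c, b), b ⋆ c ⋆ d)
  Inside:  h(b ⋆ (a ⋆ h(b, a)), g(b, c) ⋆ b ⋆ b ⋆ (c ⋆ a))  →  h(a ⋆ b ⋆ h(b, a), a ⋆ b ⋆ c ⋆ g(b, c))
  Sort:  b ⋆ c ⋆ d ⋆ g(b ⋆ c, g(d, d)) ⋆ h(a ⋆ b ⋆ c ⋆ d ⋆ g(a, d) ⋆ h(c, b), b ⋆ c ⋆ d) ⋆ h(a ⋆ b ⋆ h(b, a), a ⋆ b ⋆ c ⋆ g(b, c))

Answer: no — b ⋆ c ⋆ d ⋆ g(g(d, d), b ⋆ c) ⋆ h(a ⋆ b ⋆ c ⋆ d ⋆ g(a, d) ⋆ h(c, b), b ⋆ c ⋆ d) ⋆ h(a ⋆ b ⋆ h(b, a), a ⋆ b ⋆ c ⋆ g(b, c)) vs b ⋆ c ⋆ d ⋆ g(b ⋆ c, g(d, d)) ⋆ h(a ⋆ b ⋆ c ⋆ d ⋆ g(a, d) ⋆ h(c, b), b ⋆ c ⋆ d) ⋆ h(a ⋆ b ⋆ h(b, a), a ⋆ b ⋆ c ⋆ g(b, c))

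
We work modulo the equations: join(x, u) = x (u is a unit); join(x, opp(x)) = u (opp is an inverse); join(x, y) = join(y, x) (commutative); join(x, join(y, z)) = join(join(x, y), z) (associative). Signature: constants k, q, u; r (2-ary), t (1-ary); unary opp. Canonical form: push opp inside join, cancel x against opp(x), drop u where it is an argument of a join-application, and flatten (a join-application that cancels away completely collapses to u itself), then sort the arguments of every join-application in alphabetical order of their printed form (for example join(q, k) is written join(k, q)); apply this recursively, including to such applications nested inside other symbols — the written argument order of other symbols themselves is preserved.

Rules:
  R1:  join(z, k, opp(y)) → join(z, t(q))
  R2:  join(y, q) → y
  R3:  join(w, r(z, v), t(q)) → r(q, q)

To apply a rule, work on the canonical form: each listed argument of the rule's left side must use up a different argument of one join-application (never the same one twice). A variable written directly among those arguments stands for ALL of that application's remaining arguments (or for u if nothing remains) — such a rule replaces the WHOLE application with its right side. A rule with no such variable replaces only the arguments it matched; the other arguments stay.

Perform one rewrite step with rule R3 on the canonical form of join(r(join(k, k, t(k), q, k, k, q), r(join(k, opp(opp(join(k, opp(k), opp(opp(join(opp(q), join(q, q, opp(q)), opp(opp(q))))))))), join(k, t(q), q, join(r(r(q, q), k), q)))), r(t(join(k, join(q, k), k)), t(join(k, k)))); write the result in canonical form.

Answer: join(r(join(k, k, k, k, q, q, t(k)), r(join(k, q), r(q, q))), r(t(join(k, k, k, q)), t(join(k, k))))

Derivation:
Canonical form:  join(r(join(k, k, k, k, q, q, t(k)), r(join(k, q), join(k, q, q, r(r(q, q), k), t(q)))), r(t(join(k, k, k, q)), t(join(k, k))))
Apply R3:  consuming r(r(q, q), k), t(q);  v := k, w := join(k, q, q), z := r(q, q)
The variable takes the whole remainder — replace the entire application.
New term:  join(r(join(k, k, k, k, q, q, t(k)), r(join(k, q), r(q, q))), r(t(join(k, k, k, q)), t(join(k, k))))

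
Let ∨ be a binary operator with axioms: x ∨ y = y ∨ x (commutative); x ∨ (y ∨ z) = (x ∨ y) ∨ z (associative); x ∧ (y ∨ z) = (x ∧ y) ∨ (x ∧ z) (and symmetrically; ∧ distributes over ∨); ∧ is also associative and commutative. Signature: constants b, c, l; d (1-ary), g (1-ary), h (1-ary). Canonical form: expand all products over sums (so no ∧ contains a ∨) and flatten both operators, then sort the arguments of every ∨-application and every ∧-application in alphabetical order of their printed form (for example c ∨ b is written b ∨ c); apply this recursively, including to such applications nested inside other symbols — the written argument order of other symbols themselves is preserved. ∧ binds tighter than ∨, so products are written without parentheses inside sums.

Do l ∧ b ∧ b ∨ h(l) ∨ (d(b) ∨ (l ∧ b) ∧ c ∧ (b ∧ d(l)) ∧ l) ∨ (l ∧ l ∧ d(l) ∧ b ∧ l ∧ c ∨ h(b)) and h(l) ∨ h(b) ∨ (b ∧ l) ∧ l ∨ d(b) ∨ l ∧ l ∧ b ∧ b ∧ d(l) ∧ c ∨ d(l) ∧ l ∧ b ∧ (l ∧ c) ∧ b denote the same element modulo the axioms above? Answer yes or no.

Answer: no — b ∧ b ∧ c ∧ d(l) ∧ l ∧ l ∨ b ∧ b ∧ l ∨ b ∧ c ∧ d(l) ∧ l ∧ l ∧ l ∨ d(b) ∨ h(b) ∨ h(l) vs b ∧ b ∧ c ∧ d(l) ∧ l ∧ l ∨ b ∧ b ∧ c ∧ d(l) ∧ l ∧ l ∨ b ∧ l ∧ l ∨ d(b) ∨ h(b) ∨ h(l)

Derivation:
Left:  l ∧ b ∧ b ∨ h(l) ∨ (d(b) ∨ (l ∧ b) ∧ c ∧ (b ∧ d(l)) ∧ l) ∨ (l ∧ l ∧ d(l) ∧ b ∧ l ∧ c ∨ h(b))
  Flatten:  b ∧ b ∧ l ∨ h(l) ∨ d(b) ∨ b ∧ b ∧ c ∧ d(l) ∧ l ∧ l ∨ b ∧ c ∧ d(l) ∧ l ∧ l ∧ l ∨ h(b)
  Sort arguments:  b ∧ b ∧ c ∧ d(l) ∧ l ∧ l ∨ b ∧ b ∧ l ∨ b ∧ c ∧ d(l) ∧ l ∧ l ∧ l ∨ d(b) ∨ h(b) ∨ h(l)
Right:  h(l) ∨ h(b) ∨ (b ∧ l) ∧ l ∨ d(b) ∨ l ∧ l ∧ b ∧ b ∧ d(l) ∧ c ∨ d(l) ∧ l ∧ b ∧ (l ∧ c) ∧ b
  Flatten:  h(l) ∨ h(b) ∨ b ∧ l ∧ l ∨ d(b) ∨ b ∧ b ∧ c ∧ d(l) ∧ l ∧ l ∨ b ∧ b ∧ c ∧ d(l) ∧ l ∧ l
  Sort arguments:  b ∧ b ∧ c ∧ d(l) ∧ l ∧ l ∨ b ∧ b ∧ c ∧ d(l) ∧ l ∧ l ∨ b ∧ l ∧ l ∨ d(b) ∨ h(b) ∨ h(l)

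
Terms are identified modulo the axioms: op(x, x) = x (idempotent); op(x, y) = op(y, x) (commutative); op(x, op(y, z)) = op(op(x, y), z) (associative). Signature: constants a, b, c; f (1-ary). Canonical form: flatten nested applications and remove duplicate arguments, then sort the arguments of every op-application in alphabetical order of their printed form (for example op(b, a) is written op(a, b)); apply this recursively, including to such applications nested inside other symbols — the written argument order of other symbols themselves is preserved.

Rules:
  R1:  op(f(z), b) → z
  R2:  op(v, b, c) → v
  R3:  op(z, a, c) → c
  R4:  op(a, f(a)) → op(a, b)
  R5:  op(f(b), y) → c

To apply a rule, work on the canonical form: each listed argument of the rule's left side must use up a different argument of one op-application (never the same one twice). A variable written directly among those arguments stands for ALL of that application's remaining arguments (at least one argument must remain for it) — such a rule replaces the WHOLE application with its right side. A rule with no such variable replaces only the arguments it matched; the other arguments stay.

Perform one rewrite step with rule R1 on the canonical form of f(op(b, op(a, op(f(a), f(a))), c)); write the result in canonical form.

Answer: f(op(a, c))

Derivation:
Canonical form:  f(op(a, b, c, f(a)))
Apply R1:  consuming b, f(a);  z := a
Result:  f(op(a, c))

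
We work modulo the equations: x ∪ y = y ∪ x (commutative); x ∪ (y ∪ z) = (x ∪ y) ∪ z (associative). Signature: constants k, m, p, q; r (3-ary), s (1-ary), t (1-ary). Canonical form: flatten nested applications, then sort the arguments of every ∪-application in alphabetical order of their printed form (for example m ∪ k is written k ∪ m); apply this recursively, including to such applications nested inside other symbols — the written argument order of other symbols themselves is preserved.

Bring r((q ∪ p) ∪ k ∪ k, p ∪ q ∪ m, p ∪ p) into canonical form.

Focus inside:  (q ∪ p) ∪ k ∪ k
Un-nest:  q ∪ p ∪ k ∪ k
Order the arguments:  k ∪ k ∪ p ∪ q
Rebuild:  r(k ∪ k ∪ p ∪ q, m ∪ p ∪ q, p ∪ p)

Answer: r(k ∪ k ∪ p ∪ q, m ∪ p ∪ q, p ∪ p)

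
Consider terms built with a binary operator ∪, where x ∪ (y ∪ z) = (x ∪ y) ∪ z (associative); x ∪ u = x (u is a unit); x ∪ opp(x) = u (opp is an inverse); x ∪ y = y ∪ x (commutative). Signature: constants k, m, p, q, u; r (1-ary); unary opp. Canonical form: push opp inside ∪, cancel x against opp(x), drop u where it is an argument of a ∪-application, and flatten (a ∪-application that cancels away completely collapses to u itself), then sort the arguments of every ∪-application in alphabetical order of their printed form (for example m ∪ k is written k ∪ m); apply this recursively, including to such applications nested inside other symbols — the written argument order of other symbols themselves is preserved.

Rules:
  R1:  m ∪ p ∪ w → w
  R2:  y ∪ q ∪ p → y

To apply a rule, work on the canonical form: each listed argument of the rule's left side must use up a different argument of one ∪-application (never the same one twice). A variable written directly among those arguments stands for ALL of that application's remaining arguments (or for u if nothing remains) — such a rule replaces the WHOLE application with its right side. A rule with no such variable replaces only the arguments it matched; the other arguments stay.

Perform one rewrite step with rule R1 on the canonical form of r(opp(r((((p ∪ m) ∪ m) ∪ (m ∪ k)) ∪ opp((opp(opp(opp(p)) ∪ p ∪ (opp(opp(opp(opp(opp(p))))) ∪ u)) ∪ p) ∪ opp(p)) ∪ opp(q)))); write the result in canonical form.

Canonical form:  r(opp(r(k ∪ m ∪ m ∪ m ∪ opp(q) ∪ p ∪ p)))
R1 matches:  uses m, p;  w := k ∪ m ∪ m ∪ opp(q) ∪ p
The variable takes the whole remainder — replace the entire application.
Giving:  r(opp(r(k ∪ m ∪ m ∪ opp(q) ∪ p)))

Answer: r(opp(r(k ∪ m ∪ m ∪ opp(q) ∪ p)))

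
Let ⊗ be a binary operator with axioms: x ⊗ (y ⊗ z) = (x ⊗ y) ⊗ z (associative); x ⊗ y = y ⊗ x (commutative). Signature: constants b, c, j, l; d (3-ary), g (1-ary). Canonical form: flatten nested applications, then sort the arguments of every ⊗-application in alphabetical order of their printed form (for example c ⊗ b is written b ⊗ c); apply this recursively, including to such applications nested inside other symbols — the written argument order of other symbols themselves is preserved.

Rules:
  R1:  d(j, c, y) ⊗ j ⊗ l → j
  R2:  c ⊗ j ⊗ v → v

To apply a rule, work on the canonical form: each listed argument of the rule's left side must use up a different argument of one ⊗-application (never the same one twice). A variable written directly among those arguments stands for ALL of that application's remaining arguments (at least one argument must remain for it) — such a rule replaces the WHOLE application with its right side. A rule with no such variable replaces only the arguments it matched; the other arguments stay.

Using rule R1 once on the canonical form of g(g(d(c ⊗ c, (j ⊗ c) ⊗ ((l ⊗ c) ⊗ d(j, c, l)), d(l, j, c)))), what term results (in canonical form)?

Canonical form:  g(g(d(c ⊗ c, c ⊗ c ⊗ d(j, c, l) ⊗ j ⊗ l, d(l, j, c))))
Match R1:  consume d(j, c, l), j, l;  y := l
Result:  g(g(d(c ⊗ c, c ⊗ c ⊗ j, d(l, j, c))))

Answer: g(g(d(c ⊗ c, c ⊗ c ⊗ j, d(l, j, c))))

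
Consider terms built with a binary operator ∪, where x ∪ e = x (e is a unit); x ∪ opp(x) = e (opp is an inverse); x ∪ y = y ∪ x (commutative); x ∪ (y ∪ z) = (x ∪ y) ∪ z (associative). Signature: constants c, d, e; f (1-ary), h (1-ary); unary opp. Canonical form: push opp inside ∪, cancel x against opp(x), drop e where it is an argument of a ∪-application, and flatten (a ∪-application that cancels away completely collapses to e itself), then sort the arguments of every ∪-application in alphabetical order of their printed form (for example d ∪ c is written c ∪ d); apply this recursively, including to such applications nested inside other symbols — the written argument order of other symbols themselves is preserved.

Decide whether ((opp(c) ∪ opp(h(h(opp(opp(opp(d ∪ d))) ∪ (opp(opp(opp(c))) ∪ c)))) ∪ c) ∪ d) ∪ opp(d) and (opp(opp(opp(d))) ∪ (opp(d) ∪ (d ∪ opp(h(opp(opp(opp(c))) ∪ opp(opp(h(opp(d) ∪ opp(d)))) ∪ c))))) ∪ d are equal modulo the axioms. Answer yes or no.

Answer: yes — both canonical forms are opp(h(h(opp(d) ∪ opp(d))))

Derivation:
Left:  ((opp(c) ∪ opp(h(h(opp(opp(opp(d ∪ d))) ∪ (opp(opp(opp(c))) ∪ c)))) ∪ c) ∪ d) ∪ opp(d)
  Push opp inside:  distribute opp over ∪ and collapse double opp
  Cancel inverse pairs:  c cancels; d cancels
  Collect:  opp(h(h(opp(d) ∪ opp(d))))
Right:  (opp(opp(opp(d))) ∪ (opp(d) ∪ (d ∪ opp(h(opp(opp(opp(c))) ∪ opp(opp(h(opp(d) ∪ opp(d)))) ∪ c))))) ∪ d
  Push opp inside:  distribute opp over ∪ and collapse double opp
  Cancel:  d cancels
  Combine occurrences:  opp(h(h(opp(d) ∪ opp(d))))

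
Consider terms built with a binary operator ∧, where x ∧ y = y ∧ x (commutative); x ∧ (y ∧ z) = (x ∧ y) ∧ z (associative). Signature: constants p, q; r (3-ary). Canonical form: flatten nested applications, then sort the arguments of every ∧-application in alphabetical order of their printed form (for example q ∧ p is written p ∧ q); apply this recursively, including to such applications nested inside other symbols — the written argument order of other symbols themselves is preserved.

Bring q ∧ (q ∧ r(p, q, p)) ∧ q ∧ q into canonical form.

Flatten:  q ∧ q ∧ r(p, q, p) ∧ q ∧ q
Sort arguments:  q ∧ q ∧ q ∧ q ∧ r(p, q, p)

Answer: q ∧ q ∧ q ∧ q ∧ r(p, q, p)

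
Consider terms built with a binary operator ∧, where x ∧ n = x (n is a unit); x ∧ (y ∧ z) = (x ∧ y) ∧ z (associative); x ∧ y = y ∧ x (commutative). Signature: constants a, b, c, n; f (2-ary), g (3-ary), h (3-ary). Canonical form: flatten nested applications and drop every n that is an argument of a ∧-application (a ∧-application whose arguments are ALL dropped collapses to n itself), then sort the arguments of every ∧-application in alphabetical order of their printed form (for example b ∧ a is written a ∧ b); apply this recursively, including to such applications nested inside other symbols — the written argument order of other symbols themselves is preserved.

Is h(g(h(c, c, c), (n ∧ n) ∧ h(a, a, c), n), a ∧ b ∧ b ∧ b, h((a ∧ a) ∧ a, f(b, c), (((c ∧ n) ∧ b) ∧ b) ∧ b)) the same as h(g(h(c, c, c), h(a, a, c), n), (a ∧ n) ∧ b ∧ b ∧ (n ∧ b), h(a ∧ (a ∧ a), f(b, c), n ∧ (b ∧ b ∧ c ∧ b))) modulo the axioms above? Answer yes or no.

Answer: yes — both canonical forms are h(g(h(c, c, c), h(a, a, c), n), a ∧ b ∧ b ∧ b, h(a ∧ a ∧ a, f(b, c), b ∧ b ∧ b ∧ c))

Derivation:
Left:  h(g(h(c, c, c), (n ∧ n) ∧ h(a, a, c), n), a ∧ b ∧ b ∧ b, h((a ∧ a) ∧ a, f(b, c), (((c ∧ n) ∧ b) ∧ b) ∧ b))
  Focus inside:  (((c ∧ n) ∧ b) ∧ b) ∧ b
  Flatten:  c ∧ n ∧ b ∧ b ∧ b
  Units out:  drop n
  Order the arguments:  b ∧ b ∧ b ∧ c
  Put back:  h(g(h(c, c, c), h(a, a, c), n), a ∧ b ∧ b ∧ b, h(a ∧ a ∧ a, f(b, c), b ∧ b ∧ b ∧ c))
Right:  h(g(h(c, c, c), h(a, a, c), n), (a ∧ n) ∧ b ∧ b ∧ (n ∧ b), h(a ∧ (a ∧ a), f(b, c), n ∧ (b ∧ b ∧ c ∧ b)))
  Descend into:  (a ∧ n) ∧ b ∧ b ∧ (n ∧ b)
  Flatten:  a ∧ n ∧ b ∧ b ∧ n ∧ b
  Drop the unit:  drop n (×2)
  Order the arguments:  a ∧ b ∧ b ∧ b
  Reassemble:  h(g(h(c, c, c), h(a, a, c), n), a ∧ b ∧ b ∧ b, h(a ∧ a ∧ a, f(b, c), b ∧ b ∧ b ∧ c))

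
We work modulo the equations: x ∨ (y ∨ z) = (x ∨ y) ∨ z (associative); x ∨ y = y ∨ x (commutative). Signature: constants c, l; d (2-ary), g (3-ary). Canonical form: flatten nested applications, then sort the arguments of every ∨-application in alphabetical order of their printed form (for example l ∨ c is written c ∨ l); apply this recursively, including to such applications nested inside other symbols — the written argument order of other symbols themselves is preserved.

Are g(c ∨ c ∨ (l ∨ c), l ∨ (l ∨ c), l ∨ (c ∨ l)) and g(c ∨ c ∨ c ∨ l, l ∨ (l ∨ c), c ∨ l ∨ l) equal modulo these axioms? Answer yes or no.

Left:  g(c ∨ c ∨ (l ∨ c), l ∨ (l ∨ c), l ∨ (c ∨ l))
  Work inside:  c ∨ c ∨ (l ∨ c)
  Un-nest:  c ∨ c ∨ l ∨ c
  Sort:  c ∨ c ∨ c ∨ l
  Rebuild:  g(c ∨ c ∨ c ∨ l, c ∨ l ∨ l, c ∨ l ∨ l)
Right:  g(c ∨ c ∨ c ∨ l, l ∨ (l ∨ c), c ∨ l ∨ l)
  Descend into:  l ∨ (l ∨ c)
  Merge nested applications:  l ∨ l ∨ c
  Sort arguments:  c ∨ l ∨ l
  Rebuild:  g(c ∨ c ∨ c ∨ l, c ∨ l ∨ l, c ∨ l ∨ l)

Answer: yes — both canonical forms are g(c ∨ c ∨ c ∨ l, c ∨ l ∨ l, c ∨ l ∨ l)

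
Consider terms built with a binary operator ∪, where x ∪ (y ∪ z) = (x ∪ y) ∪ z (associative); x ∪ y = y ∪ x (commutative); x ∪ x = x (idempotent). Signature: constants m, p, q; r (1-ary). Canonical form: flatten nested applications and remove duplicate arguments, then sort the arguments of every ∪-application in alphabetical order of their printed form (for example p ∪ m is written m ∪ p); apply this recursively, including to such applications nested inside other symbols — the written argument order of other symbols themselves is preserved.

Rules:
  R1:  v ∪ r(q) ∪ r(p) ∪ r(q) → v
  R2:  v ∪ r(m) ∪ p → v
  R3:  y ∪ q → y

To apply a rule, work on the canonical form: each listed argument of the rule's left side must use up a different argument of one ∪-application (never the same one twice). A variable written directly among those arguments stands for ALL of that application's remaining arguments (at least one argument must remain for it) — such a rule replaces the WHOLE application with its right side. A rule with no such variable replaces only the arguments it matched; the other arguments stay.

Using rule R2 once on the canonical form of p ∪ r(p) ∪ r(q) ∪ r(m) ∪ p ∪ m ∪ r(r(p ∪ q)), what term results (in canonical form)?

Canonical form:  m ∪ p ∪ r(m) ∪ r(p) ∪ r(q) ∪ r(r(p ∪ q))
R2 matches:  uses p, r(m);  v := m ∪ r(p) ∪ r(q) ∪ r(r(p ∪ q))
Every leftover argument binds to the variable; the entire application is replaced.
Result:  m ∪ r(p) ∪ r(q) ∪ r(r(p ∪ q))

Answer: m ∪ r(p) ∪ r(q) ∪ r(r(p ∪ q))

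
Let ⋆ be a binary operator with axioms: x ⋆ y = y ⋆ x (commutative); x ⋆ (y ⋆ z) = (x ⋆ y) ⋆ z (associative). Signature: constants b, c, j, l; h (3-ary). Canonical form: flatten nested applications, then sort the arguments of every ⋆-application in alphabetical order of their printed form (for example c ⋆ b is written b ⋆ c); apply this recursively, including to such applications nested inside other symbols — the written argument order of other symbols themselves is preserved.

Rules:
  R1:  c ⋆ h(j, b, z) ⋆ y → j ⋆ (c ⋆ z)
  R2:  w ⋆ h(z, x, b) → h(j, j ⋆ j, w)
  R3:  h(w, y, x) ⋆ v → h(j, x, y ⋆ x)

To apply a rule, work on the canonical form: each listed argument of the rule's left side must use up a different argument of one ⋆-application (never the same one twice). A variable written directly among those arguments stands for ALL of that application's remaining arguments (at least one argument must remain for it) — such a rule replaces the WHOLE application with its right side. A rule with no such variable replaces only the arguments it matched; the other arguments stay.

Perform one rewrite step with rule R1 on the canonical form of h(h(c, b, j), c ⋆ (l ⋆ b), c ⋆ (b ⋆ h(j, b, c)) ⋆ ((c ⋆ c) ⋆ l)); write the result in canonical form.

Answer: h(h(c, b, j), b ⋆ c ⋆ l, c ⋆ c ⋆ j)

Derivation:
Canonical form:  h(h(c, b, j), b ⋆ c ⋆ l, b ⋆ c ⋆ c ⋆ c ⋆ h(j, b, c) ⋆ l)
Match R1:  consume c, h(j, b, c);  y := b ⋆ c ⋆ c ⋆ l, z := c
The variable takes the whole remainder — replace the entire application.
Giving:  h(h(c, b, j), b ⋆ c ⋆ l, c ⋆ c ⋆ j)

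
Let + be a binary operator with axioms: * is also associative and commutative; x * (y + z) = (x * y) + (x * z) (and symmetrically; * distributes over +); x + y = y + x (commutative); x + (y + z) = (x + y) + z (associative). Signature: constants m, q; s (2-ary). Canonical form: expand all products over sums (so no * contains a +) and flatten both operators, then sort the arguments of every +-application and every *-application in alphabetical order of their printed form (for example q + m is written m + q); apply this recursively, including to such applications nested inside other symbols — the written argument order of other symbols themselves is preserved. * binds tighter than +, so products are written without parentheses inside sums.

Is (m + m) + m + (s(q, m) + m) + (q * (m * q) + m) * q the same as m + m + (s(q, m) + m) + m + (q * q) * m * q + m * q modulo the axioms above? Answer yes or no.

Left:  (m + m) + m + (s(q, m) + m) + (q * (m * q) + m) * q
  Expand:  m + m + m + s(q, m) + m + m * q * q * q + m * q
  Order the arguments:  m + m + m + m + m * q + m * q * q * q + s(q, m)
Right:  m + m + (s(q, m) + m) + m + (q * q) * m * q + m * q
  Merge nested applications:  m + m + s(q, m) + m + m + m * q * q * q + m * q
  Sort:  m + m + m + m + m * q + m * q * q * q + s(q, m)

Answer: yes — both canonical forms are m + m + m + m + m * q + m * q * q * q + s(q, m)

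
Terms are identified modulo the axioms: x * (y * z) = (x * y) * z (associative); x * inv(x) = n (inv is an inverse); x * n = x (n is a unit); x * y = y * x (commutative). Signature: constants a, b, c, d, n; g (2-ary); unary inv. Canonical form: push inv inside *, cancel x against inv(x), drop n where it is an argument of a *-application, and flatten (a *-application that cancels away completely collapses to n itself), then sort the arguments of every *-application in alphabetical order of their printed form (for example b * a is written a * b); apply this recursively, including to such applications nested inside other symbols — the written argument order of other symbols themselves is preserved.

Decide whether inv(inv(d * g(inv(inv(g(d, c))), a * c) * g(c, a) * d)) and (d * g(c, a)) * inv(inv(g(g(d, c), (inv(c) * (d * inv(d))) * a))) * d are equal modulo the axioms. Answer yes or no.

Answer: no — d * d * g(c, a) * g(g(d, c), a * c) vs d * d * g(c, a) * g(g(d, c), a * inv(c))

Derivation:
Left:  inv(inv(d * g(inv(inv(g(d, c))), a * c) * g(c, a) * d))
  Push inv inside:  distribute inv over * and collapse double inv
  Collect terms:  d * d * g(g(d, c), a * c) * g(c, a)
  Sort arguments:  d * d * g(c, a) * g(g(d, c), a * c)
Right:  (d * g(c, a)) * inv(inv(g(g(d, c), (inv(c) * (d * inv(d))) * a))) * d
  Push inv inside:  distribute inv over * and collapse double inv
  Collect:  d * d * g(c, a) * g(g(d, c), a * inv(c))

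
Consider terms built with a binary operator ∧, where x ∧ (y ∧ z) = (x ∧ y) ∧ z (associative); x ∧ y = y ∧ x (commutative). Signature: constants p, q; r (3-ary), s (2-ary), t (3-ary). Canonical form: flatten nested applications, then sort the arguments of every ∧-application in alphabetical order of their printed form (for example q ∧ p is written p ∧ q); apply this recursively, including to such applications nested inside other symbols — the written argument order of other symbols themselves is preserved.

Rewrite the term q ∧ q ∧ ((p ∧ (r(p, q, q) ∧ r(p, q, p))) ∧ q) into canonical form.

Answer: p ∧ q ∧ q ∧ q ∧ r(p, q, p) ∧ r(p, q, q)

Derivation:
Flatten:  q ∧ q ∧ p ∧ r(p, q, q) ∧ r(p, q, p) ∧ q
Sort:  p ∧ q ∧ q ∧ q ∧ r(p, q, p) ∧ r(p, q, q)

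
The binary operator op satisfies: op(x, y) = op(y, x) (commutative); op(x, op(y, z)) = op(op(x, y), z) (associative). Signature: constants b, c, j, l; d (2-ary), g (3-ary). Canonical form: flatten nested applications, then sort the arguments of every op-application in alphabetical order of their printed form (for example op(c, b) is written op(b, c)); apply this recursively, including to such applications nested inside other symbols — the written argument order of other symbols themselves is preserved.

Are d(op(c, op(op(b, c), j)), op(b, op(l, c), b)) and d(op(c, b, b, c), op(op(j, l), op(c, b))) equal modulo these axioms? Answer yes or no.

Left:  d(op(c, op(op(b, c), j)), op(b, op(l, c), b))
  Descend into:  op(c, op(op(b, c), j))
  Flatten:  op(c, b, c, j)
  Sort:  op(b, c, c, j)
  Reassemble:  d(op(b, c, c, j), op(b, b, c, l))
Right:  d(op(c, b, b, c), op(op(j, l), op(c, b)))
  Work inside:  op(op(j, l), op(c, b))
  Un-nest:  op(j, l, c, b)
  Sort arguments:  op(b, c, j, l)
  Put back:  d(op(b, b, c, c), op(b, c, j, l))

Answer: no — d(op(b, c, c, j), op(b, b, c, l)) vs d(op(b, b, c, c), op(b, c, j, l))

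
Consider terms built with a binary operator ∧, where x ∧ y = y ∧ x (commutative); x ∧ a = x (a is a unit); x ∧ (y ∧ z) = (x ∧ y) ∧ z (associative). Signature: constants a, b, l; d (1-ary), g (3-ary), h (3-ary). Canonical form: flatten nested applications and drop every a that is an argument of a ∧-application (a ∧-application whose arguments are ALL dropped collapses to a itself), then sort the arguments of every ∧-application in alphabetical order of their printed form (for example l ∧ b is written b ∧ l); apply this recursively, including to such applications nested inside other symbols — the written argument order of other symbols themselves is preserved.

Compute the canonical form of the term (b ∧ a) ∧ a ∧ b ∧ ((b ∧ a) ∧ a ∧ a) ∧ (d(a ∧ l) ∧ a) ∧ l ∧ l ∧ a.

Un-nest:  b ∧ a ∧ a ∧ b ∧ b ∧ a ∧ a ∧ a ∧ d(a ∧ l) ∧ a ∧ l ∧ l ∧ a
Simplify inside:  d(a ∧ l)  →  d(l)
Drop the unit:  drop a (×7)
Order the arguments:  b ∧ b ∧ b ∧ d(l) ∧ l ∧ l

Answer: b ∧ b ∧ b ∧ d(l) ∧ l ∧ l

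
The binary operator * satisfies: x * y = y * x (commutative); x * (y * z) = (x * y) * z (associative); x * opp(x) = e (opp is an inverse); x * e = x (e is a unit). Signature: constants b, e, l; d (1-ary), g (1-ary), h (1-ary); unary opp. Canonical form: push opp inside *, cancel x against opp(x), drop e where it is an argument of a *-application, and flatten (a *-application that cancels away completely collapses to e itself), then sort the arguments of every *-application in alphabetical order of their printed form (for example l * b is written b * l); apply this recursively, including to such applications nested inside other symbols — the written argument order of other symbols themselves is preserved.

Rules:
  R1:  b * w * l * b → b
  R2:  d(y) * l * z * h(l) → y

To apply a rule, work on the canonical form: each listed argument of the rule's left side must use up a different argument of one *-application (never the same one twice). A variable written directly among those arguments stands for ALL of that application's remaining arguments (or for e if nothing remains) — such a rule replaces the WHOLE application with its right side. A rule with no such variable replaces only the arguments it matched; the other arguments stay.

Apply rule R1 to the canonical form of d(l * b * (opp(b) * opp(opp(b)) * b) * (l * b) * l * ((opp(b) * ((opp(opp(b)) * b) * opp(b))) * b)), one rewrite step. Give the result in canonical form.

Canonical form:  d(b * b * b * b * l * l * l)
R1 matches:  uses b, b, l;  w := b * b * l * l
The extension variable absorbs all remaining arguments, so the whole application is rewritten.
Result:  d(b)

Answer: d(b)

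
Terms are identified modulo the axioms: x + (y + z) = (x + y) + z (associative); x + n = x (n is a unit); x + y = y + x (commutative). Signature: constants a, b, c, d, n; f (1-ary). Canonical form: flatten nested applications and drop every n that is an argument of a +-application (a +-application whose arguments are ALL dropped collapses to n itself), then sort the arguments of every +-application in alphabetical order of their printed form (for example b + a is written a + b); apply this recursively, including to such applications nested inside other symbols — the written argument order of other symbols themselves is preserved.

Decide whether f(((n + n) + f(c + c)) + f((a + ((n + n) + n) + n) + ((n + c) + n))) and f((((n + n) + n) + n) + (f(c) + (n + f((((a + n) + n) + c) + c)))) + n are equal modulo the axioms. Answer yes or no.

Answer: no — f(f(a + c) + f(c + c)) vs f(f(a + c + c) + f(c))

Derivation:
Left:  f(((n + n) + f(c + c)) + f((a + ((n + n) + n) + n) + ((n + c) + n)))
  Focus inside:  ((n + n) + f(c + c)) + f((a + ((n + n) + n) + n) + ((n + c) + n))
  Flatten:  n + n + f(c + c) + f((a + ((n + n) + n) + n) + ((n + c) + n))
  Inside:  f((a + ((n + n) + n) + n) + ((n + c) + n))  →  f(a + c)
  Units out:  drop n (×2)
  Order the arguments:  f(a + c) + f(c + c)
  Reassemble:  f(f(a + c) + f(c + c))
Right:  f((((n + n) + n) + n) + (f(c) + (n + f((((a + n) + n) + c) + c)))) + n
  Inside:  f((((n + n) + n) + n) + (f(c) + (n + f((((a + n) + n) + c) + c))))  →  f(f(a + c + c) + f(c))
  Units out:  drop n
  Order the arguments:  f(f(a + c + c) + f(c))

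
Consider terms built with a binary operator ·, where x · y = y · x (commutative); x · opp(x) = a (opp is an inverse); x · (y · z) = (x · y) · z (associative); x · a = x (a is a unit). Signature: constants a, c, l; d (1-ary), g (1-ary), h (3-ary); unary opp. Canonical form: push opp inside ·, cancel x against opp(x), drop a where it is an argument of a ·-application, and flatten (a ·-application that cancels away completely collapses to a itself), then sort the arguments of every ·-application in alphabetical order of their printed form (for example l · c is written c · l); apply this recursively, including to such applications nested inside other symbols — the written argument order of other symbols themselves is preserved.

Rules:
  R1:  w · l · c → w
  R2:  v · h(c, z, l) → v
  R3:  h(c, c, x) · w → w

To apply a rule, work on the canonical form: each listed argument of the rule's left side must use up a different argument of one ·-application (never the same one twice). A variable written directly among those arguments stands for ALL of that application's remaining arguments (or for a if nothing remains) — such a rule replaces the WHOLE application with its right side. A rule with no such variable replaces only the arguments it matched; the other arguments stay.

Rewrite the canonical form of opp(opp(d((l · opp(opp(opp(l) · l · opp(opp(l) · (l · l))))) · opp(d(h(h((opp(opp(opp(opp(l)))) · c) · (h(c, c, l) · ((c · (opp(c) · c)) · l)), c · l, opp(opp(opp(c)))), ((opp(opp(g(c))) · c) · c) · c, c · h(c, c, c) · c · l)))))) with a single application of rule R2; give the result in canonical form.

Canonical form:  d(opp(d(h(h(c · c · h(c, c, l) · l · l, c · l, opp(c)), c · c · c · g(c), c · c · h(c, c, c) · l))))
Match R2:  consume h(c, c, l);  v := c · c · l · l, z := c
Every leftover argument binds to the variable; the entire application is replaced.
New term:  d(opp(d(h(h(c · c · l · l, c · l, opp(c)), c · c · c · g(c), c · c · h(c, c, c) · l))))

Answer: d(opp(d(h(h(c · c · l · l, c · l, opp(c)), c · c · c · g(c), c · c · h(c, c, c) · l))))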